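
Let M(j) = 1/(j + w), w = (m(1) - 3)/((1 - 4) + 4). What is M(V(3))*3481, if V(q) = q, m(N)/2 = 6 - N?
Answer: 3481/10 ≈ 348.10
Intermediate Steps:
m(N) = 12 - 2*N (m(N) = 2*(6 - N) = 12 - 2*N)
w = 7 (w = ((12 - 2*1) - 3)/((1 - 4) + 4) = ((12 - 2) - 3)/(-3 + 4) = (10 - 3)/1 = 7*1 = 7)
M(j) = 1/(7 + j) (M(j) = 1/(j + 7) = 1/(7 + j))
M(V(3))*3481 = 3481/(7 + 3) = 3481/10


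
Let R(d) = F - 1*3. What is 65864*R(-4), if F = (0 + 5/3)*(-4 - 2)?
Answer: -856232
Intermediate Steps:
F = -10 (F = (0 + 5*(⅓))*(-6) = (0 + 5/3)*(-6) = (5/3)*(-6) = -10)
R(d) = -13 (R(d) = -10 - 1*3 = -10 - 3 = -13)
65864*R(-4) = 65864*(-13) = -856232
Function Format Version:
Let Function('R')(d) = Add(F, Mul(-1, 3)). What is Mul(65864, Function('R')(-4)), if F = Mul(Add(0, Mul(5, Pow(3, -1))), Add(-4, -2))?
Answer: -856232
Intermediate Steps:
F = -10 (F = Mul(Add(0, Mul(5, Rational(1, 3))), -6) = Mul(Add(0, Rational(5, 3)), -6) = Mul(Rational(5, 3), -6) = -10)
Function('R')(d) = -13 (Function('R')(d) = Add(-10, Mul(-1, 3)) = Add(-10, -3) = -13)
Mul(65864, Function('R')(-4)) = Mul(65864, -13) = -856232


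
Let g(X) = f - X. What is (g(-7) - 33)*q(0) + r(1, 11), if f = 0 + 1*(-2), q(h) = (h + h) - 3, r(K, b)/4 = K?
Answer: 88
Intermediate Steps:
r(K, b) = 4*K
q(h) = -3 + 2*h (q(h) = 2*h - 3 = -3 + 2*h)
f = -2 (f = 0 - 2 = -2)
g(X) = -2 - X
(g(-7) - 33)*q(0) + r(1, 11) = ((-2 - 1*(-7)) - 33)*(-3 + 2*0) + 4*1 = ((-2 + 7) - 33)*(-3 + 0) + 4 = (5 - 33)*(-3) + 4 = -28*(-3) + 4 = 84 + 4 = 88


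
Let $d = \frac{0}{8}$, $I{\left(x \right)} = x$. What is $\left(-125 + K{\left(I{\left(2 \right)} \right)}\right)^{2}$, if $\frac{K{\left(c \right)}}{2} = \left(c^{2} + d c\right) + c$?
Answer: $12769$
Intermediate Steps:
$d = 0$ ($d = 0 \cdot \frac{1}{8} = 0$)
$K{\left(c \right)} = 2 c + 2 c^{2}$ ($K{\left(c \right)} = 2 \left(\left(c^{2} + 0 c\right) + c\right) = 2 \left(\left(c^{2} + 0\right) + c\right) = 2 \left(c^{2} + c\right) = 2 \left(c + c^{2}\right) = 2 c + 2 c^{2}$)
$\left(-125 + K{\left(I{\left(2 \right)} \right)}\right)^{2} = \left(-125 + 2 \cdot 2 \left(1 + 2\right)\right)^{2} = \left(-125 + 2 \cdot 2 \cdot 3\right)^{2} = \left(-125 + 12\right)^{2} = \left(-113\right)^{2} = 12769$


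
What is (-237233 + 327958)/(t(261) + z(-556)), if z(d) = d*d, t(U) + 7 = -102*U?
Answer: 90725/282507 ≈ 0.32114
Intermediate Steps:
t(U) = -7 - 102*U
z(d) = d²
(-237233 + 327958)/(t(261) + z(-556)) = (-237233 + 327958)/((-7 - 102*261) + (-556)²) = 90725/((-7 - 26622) + 309136) = 90725/(-26629 + 309136) = 90725/282507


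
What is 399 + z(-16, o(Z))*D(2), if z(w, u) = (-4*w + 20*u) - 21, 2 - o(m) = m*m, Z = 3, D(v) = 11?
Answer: -668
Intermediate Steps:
o(m) = 2 - m**2 (o(m) = 2 - m*m = 2 - m**2)
z(w, u) = -21 - 4*w + 20*u
399 + z(-16, o(Z))*D(2) = 399 + (-21 - 4*(-16) + 20*(2 - 1*3**2))*11 = 399 + (-21 + 64 + 20*(2 - 1*9))*11 = 399 + (-21 + 64 + 20*(2 - 9))*11 = 399 + (-21 + 64 + 20*(-7))*11 = 399 + (-21 + 64 - 140)*11 = 399 - 97*11 = 399 - 1067 = -668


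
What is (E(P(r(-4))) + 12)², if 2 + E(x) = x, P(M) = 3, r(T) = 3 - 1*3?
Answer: 169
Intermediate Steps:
r(T) = 0 (r(T) = 3 - 3 = 0)
E(x) = -2 + x
(E(P(r(-4))) + 12)² = ((-2 + 3) + 12)² = (1 + 12)² = 13² = 169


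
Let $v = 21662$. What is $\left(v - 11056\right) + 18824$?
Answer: $29430$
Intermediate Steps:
$\left(v - 11056\right) + 18824 = \left(21662 - 11056\right) + 18824 = 10606 + 18824 = 29430$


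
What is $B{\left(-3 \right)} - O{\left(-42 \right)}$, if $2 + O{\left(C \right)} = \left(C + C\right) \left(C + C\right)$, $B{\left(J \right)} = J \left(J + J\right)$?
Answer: $-7036$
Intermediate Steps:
$B{\left(J \right)} = 2 J^{2}$ ($B{\left(J \right)} = J 2 J = 2 J^{2}$)
$O{\left(C \right)} = -2 + 4 C^{2}$ ($O{\left(C \right)} = -2 + \left(C + C\right) \left(C + C\right) = -2 + 2 C 2 C = -2 + 4 C^{2}$)
$B{\left(-3 \right)} - O{\left(-42 \right)} = 2 \left(-3\right)^{2} - \left(-2 + 4 \left(-42\right)^{2}\right) = 2 \cdot 9 - \left(-2 + 4 \cdot 1764\right) = 18 - \left(-2 + 7056\right) = 18 - 7054 = -7036$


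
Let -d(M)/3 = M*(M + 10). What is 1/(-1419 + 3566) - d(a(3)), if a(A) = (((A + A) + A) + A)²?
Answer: 142835617/2147 ≈ 66528.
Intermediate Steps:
a(A) = 16*A² (a(A) = ((2*A + A) + A)² = (3*A + A)² = (4*A)² = 16*A²)
d(M) = -3*M*(10 + M) (d(M) = -3*M*(M + 10) = -3*M*(10 + M))
1/(-1419 + 3566) - d(a(3)) = 1/(-1419 + 3566) - (-3)*16*3²*(10 + 16*3²) = 1/2147 - (-3)*16*9*(10 + 16*9) = 1/2147 - (-3)*144*(10 + 144) = 1/2147 - (-3)*144*154 = 1/2147 - 1*(-66528) = 1/2147 + 66528 = 142835617/2147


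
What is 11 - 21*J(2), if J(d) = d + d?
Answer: -73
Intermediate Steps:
J(d) = 2*d
11 - 21*J(2) = 11 - 42*2 = 11 - 21*4 = 11 - 84 = -73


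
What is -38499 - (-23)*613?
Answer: -24400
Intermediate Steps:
-38499 - (-23)*613 = -38499 - 1*(-14099) = -38499 + 14099 = -24400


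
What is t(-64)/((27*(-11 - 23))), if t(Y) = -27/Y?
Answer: -1/2176 ≈ -0.00045956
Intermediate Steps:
t(-64)/((27*(-11 - 23))) = (-27/(-64))/((27*(-11 - 23))) = (-27*(-1/64))/((27*(-34))) = (27/64)/(-918) = (27/64)*(-1/918) = -1/2176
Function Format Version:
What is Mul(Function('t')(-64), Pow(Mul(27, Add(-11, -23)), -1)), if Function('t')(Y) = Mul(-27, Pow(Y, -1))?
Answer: Rational(-1, 2176) ≈ -0.00045956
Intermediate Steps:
Mul(Function('t')(-64), Pow(Mul(27, Add(-11, -23)), -1)) = Mul(Mul(-27, Pow(-64, -1)), Pow(Mul(27, Add(-11, -23)), -1)) = Mul(Mul(-27, Rational(-1, 64)), Pow(Mul(27, -34), -1)) = Mul(Rational(27, 64), Pow(-918, -1)) = Mul(Rational(27, 64), Rational(-1, 918)) = Rational(-1, 2176)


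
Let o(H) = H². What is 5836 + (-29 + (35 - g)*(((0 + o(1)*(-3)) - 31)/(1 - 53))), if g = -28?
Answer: 152053/26 ≈ 5848.2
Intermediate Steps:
5836 + (-29 + (35 - g)*(((0 + o(1)*(-3)) - 31)/(1 - 53))) = 5836 + (-29 + (35 - 1*(-28))*(((0 + 1²*(-3)) - 31)/(1 - 53))) = 5836 + (-29 + (35 + 28)*(((0 + 1*(-3)) - 31)/(-52))) = 5836 + (-29 + 63*(((0 - 3) - 31)*(-1/52))) = 5836 + (-29 + 63*((-3 - 31)*(-1/52))) = 5836 + (-29 + 63*(-34*(-1/52))) = 5836 + (-29 + 63*(17/26)) = 5836 + (-29 + 1071/26) = 5836 + 317/26 = 152053/26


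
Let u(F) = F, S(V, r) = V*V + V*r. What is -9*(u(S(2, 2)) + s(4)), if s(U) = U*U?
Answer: -216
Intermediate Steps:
S(V, r) = V² + V*r
s(U) = U²
-9*(u(S(2, 2)) + s(4)) = -9*(2*(2 + 2) + 4²) = -9*(2*4 + 16) = -9*(8 + 16) = -9*24 = -216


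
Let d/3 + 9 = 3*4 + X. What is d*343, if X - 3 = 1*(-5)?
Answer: 1029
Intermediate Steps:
X = -2 (X = 3 + 1*(-5) = 3 - 5 = -2)
d = 3 (d = -27 + 3*(3*4 - 2) = -27 + 3*(12 - 2) = -27 + 3*10 = -27 + 30 = 3)
d*343 = 3*343 = 1029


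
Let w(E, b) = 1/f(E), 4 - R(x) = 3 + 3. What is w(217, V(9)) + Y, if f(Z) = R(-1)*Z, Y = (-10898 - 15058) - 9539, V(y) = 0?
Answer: -15404831/434 ≈ -35495.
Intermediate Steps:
R(x) = -2 (R(x) = 4 - (3 + 3) = 4 - 1*6 = 4 - 6 = -2)
Y = -35495 (Y = -25956 - 9539 = -35495)
f(Z) = -2*Z
w(E, b) = -1/(2*E) (w(E, b) = 1/(-2*E) = -1/(2*E))
w(217, V(9)) + Y = -½/217 - 35495 = -½*1/217 - 35495 = -1/434 - 35495 = -15404831/434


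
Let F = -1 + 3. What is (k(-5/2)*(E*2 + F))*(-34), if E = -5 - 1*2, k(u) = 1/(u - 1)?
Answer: -816/7 ≈ -116.57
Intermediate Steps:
F = 2
k(u) = 1/(-1 + u)
E = -7 (E = -5 - 2 = -7)
(k(-5/2)*(E*2 + F))*(-34) = ((-7*2 + 2)/(-1 - 5/2))*(-34) = ((-14 + 2)/(-1 - 5*1/2))*(-34) = (-12/(-1 - 5/2))*(-34) = (-12/(-7/2))*(-34) = -2/7*(-12)*(-34) = (24/7)*(-34) = -816/7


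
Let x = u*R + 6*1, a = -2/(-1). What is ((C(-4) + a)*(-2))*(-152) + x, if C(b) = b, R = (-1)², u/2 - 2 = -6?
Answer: -610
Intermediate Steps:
u = -8 (u = 4 + 2*(-6) = 4 - 12 = -8)
R = 1
a = 2 (a = -2*(-1) = 2)
x = -2 (x = -8*1 + 6*1 = -8 + 6 = -2)
((C(-4) + a)*(-2))*(-152) + x = ((-4 + 2)*(-2))*(-152) - 2 = -2*(-2)*(-152) - 2 = 4*(-152) - 2 = -608 - 2 = -610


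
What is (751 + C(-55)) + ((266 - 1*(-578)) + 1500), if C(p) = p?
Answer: 3040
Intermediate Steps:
(751 + C(-55)) + ((266 - 1*(-578)) + 1500) = (751 - 55) + ((266 - 1*(-578)) + 1500) = 696 + ((266 + 578) + 1500) = 696 + (844 + 1500) = 696 + 2344 = 3040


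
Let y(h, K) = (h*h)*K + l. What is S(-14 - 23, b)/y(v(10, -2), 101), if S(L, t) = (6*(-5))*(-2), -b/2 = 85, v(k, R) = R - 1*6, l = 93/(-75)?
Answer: 1500/161569 ≈ 0.0092840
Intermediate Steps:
l = -31/25 (l = 93*(-1/75) = -31/25 ≈ -1.2400)
v(k, R) = -6 + R (v(k, R) = R - 6 = -6 + R)
y(h, K) = -31/25 + K*h² (y(h, K) = (h*h)*K - 31/25 = h²*K - 31/25 = K*h² - 31/25 = -31/25 + K*h²)
b = -170 (b = -2*85 = -170)
S(L, t) = 60 (S(L, t) = -30*(-2) = 60)
S(-14 - 23, b)/y(v(10, -2), 101) = 60/(-31/25 + 101*(-6 - 2)²) = 60/(-31/25 + 101*(-8)²) = 60/(-31/25 + 101*64) = 60/(-31/25 + 6464) = 60/(161569/25) = 60*(25/161569) = 1500/161569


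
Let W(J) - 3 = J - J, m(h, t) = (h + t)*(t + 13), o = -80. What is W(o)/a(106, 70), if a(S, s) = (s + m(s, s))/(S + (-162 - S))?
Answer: -243/5845 ≈ -0.041574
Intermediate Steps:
m(h, t) = (13 + t)*(h + t) (m(h, t) = (h + t)*(13 + t) = (13 + t)*(h + t))
a(S, s) = -s/6 - s²/81 (a(S, s) = (s + (s² + 13*s + 13*s + s*s))/(S + (-162 - S)) = (s + (s² + 13*s + 13*s + s²))/(-162) = (s + (2*s² + 26*s))*(-1/162) = (2*s² + 27*s)*(-1/162) = -s/6 - s²/81)
W(J) = 3 (W(J) = 3 + (J - J) = 3 + 0 = 3)
W(o)/a(106, 70) = 3/(((1/162)*70*(-27 - 2*70))) = 3/(((1/162)*70*(-27 - 140))) = 3/(((1/162)*70*(-167))) = 3/(-5845/81) = 3*(-81/5845) = -243/5845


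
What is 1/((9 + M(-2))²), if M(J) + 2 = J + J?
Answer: ⅑ ≈ 0.11111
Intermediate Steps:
M(J) = -2 + 2*J (M(J) = -2 + (J + J) = -2 + 2*J)
1/((9 + M(-2))²) = 1/((9 + (-2 + 2*(-2)))²) = 1/((9 + (-2 - 4))²) = 1/((9 - 6)²) = 1/(3²) = 1/9 = ⅑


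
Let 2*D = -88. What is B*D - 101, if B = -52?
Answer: 2187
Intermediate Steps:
D = -44 (D = (½)*(-88) = -44)
B*D - 101 = -52*(-44) - 101 = 2288 - 101 = 2187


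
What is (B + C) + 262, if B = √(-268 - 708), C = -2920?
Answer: -2658 + 4*I*√61 ≈ -2658.0 + 31.241*I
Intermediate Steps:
B = 4*I*√61 (B = √(-976) = 4*I*√61 ≈ 31.241*I)
(B + C) + 262 = (4*I*√61 - 2920) + 262 = (-2920 + 4*I*√61) + 262 = -2658 + 4*I*√61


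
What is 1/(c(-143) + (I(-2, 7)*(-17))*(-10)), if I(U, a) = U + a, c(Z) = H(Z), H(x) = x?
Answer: 1/707 ≈ 0.0014144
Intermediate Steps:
c(Z) = Z
1/(c(-143) + (I(-2, 7)*(-17))*(-10)) = 1/(-143 + ((-2 + 7)*(-17))*(-10)) = 1/(-143 + (5*(-17))*(-10)) = 1/(-143 - 85*(-10)) = 1/(-143 + 850) = 1/707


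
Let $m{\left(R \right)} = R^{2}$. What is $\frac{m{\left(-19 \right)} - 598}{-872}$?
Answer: $\frac{237}{872} \approx 0.27179$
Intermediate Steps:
$\frac{m{\left(-19 \right)} - 598}{-872} = \frac{\left(-19\right)^{2} - 598}{-872} = \left(361 - 598\right) \left(- \frac{1}{872}\right) = \left(-237\right) \left(- \frac{1}{872}\right) = \frac{237}{872}$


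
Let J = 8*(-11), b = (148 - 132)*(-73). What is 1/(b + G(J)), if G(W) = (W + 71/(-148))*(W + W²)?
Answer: -37/25107046 ≈ -1.4737e-6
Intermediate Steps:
b = -1168 (b = 16*(-73) = -1168)
J = -88
G(W) = (-71/148 + W)*(W + W²) (G(W) = (W + 71*(-1/148))*(W + W²) = (W - 71/148)*(W + W²) = (-71/148 + W)*(W + W²))
1/(b + G(J)) = 1/(-1168 + (1/148)*(-88)*(-71 + 77*(-88) + 148*(-88)²)) = 1/(-1168 + (1/148)*(-88)*(-71 - 6776 + 148*7744)) = 1/(-1168 + (1/148)*(-88)*(-71 - 6776 + 1146112)) = 1/(-1168 + (1/148)*(-88)*1139265) = 1/(-1168 - 25063830/37) = 1/(-25107046/37) = -37/25107046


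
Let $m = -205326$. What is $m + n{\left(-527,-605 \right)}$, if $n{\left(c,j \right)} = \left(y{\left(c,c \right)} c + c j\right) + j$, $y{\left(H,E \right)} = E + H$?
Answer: $668362$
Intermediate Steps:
$n{\left(c,j \right)} = j + 2 c^{2} + c j$ ($n{\left(c,j \right)} = \left(\left(c + c\right) c + c j\right) + j = \left(2 c c + c j\right) + j = \left(2 c^{2} + c j\right) + j = j + 2 c^{2} + c j$)
$m + n{\left(-527,-605 \right)} = -205326 - \left(-318230 - 555458\right) = -205326 + \left(-605 + 2 \cdot 277729 + 318835\right) = -205326 + \left(-605 + 555458 + 318835\right) = -205326 + 873688 = 668362$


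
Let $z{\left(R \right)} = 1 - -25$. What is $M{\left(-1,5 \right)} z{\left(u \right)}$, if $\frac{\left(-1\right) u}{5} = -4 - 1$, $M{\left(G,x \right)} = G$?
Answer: $-26$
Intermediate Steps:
$u = 25$ ($u = - 5 \left(-4 - 1\right) = \left(-5\right) \left(-5\right) = 25$)
$z{\left(R \right)} = 26$ ($z{\left(R \right)} = 1 + 25 = 26$)
$M{\left(-1,5 \right)} z{\left(u \right)} = \left(-1\right) 26 = -26$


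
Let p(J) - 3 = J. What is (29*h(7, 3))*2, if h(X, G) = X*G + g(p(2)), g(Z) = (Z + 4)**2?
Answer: 5916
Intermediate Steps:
p(J) = 3 + J
g(Z) = (4 + Z)**2
h(X, G) = 81 + G*X (h(X, G) = X*G + (4 + (3 + 2))**2 = G*X + (4 + 5)**2 = G*X + 9**2 = G*X + 81 = 81 + G*X)
(29*h(7, 3))*2 = (29*(81 + 3*7))*2 = (29*(81 + 21))*2 = (29*102)*2 = 2958*2 = 5916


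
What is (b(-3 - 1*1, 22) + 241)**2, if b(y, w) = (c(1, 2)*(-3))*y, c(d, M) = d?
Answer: 64009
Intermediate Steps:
b(y, w) = -3*y (b(y, w) = (1*(-3))*y = -3*y)
(b(-3 - 1*1, 22) + 241)**2 = (-3*(-3 - 1*1) + 241)**2 = (-3*(-3 - 1) + 241)**2 = (-3*(-4) + 241)**2 = (12 + 241)**2 = 253**2 = 64009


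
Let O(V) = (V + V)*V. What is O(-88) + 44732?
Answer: 60220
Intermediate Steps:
O(V) = 2*V² (O(V) = (2*V)*V = 2*V²)
O(-88) + 44732 = 2*(-88)² + 44732 = 2*7744 + 44732 = 15488 + 44732 = 60220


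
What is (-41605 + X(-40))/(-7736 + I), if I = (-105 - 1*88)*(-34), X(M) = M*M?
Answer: 40005/1174 ≈ 34.076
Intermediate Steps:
X(M) = M**2
I = 6562 (I = (-105 - 88)*(-34) = -193*(-34) = 6562)
(-41605 + X(-40))/(-7736 + I) = (-41605 + (-40)**2)/(-7736 + 6562) = (-41605 + 1600)/(-1174) = -40005*(-1/1174) = 40005/1174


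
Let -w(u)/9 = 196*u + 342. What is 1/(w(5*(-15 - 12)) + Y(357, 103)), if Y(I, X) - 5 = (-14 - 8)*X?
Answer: 1/232801 ≈ 4.2955e-6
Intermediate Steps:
Y(I, X) = 5 - 22*X (Y(I, X) = 5 + (-14 - 8)*X = 5 - 22*X)
w(u) = -3078 - 1764*u (w(u) = -9*(196*u + 342) = -9*(342 + 196*u) = -3078 - 1764*u)
1/(w(5*(-15 - 12)) + Y(357, 103)) = 1/((-3078 - 8820*(-15 - 12)) + (5 - 22*103)) = 1/((-3078 - 8820*(-27)) + (5 - 2266)) = 1/((-3078 - 1764*(-135)) - 2261) = 1/((-3078 + 238140) - 2261) = 1/(235062 - 2261) = 1/232801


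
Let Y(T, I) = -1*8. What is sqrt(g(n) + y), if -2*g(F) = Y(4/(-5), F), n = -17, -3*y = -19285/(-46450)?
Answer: sqrt(2999453010)/27870 ≈ 1.9651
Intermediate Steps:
y = -3857/27870 (y = -(-19285)/(3*(-46450)) = -(-19285)*(-1)/(3*46450) = -1/3*3857/9290 = -3857/27870 ≈ -0.13839)
Y(T, I) = -8
g(F) = 4 (g(F) = -1/2*(-8) = 4)
sqrt(g(n) + y) = sqrt(4 - 3857/27870) = sqrt(107623/27870) = sqrt(2999453010)/27870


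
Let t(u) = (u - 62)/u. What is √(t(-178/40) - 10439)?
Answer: I*√82569038/89 ≈ 102.1*I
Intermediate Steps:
t(u) = (-62 + u)/u
√(t(-178/40) - 10439) = √((-62 - 178/40)/((-178/40)) - 10439) = √((-62 - 178*1/40)/((-178*1/40)) - 10439) = √((-62 - 89/20)/(-89/20) - 10439) = √(-20/89*(-1329/20) - 10439) = √(1329/89 - 10439) = √(-927742/89) = I*√82569038/89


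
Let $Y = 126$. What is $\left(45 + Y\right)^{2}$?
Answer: $29241$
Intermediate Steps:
$\left(45 + Y\right)^{2} = \left(45 + 126\right)^{2} = 171^{2} = 29241$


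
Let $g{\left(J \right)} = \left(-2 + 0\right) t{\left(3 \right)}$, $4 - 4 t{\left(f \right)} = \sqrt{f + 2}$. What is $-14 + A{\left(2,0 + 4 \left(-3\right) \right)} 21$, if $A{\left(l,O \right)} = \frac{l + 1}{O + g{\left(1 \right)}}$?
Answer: $- \frac{14434}{779} - \frac{126 \sqrt{5}}{779} \approx -18.891$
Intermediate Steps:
$t{\left(f \right)} = 1 - \frac{\sqrt{2 + f}}{4}$ ($t{\left(f \right)} = 1 - \frac{\sqrt{f + 2}}{4} = 1 - \frac{\sqrt{2 + f}}{4}$)
$g{\left(J \right)} = -2 + \frac{\sqrt{5}}{2}$ ($g{\left(J \right)} = \left(-2 + 0\right) \left(1 - \frac{\sqrt{2 + 3}}{4}\right) = - 2 \left(1 - \frac{\sqrt{5}}{4}\right) = -2 + \frac{\sqrt{5}}{2}$)
$A{\left(l,O \right)} = \frac{1 + l}{-2 + O + \frac{\sqrt{5}}{2}}$ ($A{\left(l,O \right)} = \frac{l + 1}{O - \left(2 - \frac{\sqrt{5}}{2}\right)} = \frac{1 + l}{-2 + O + \frac{\sqrt{5}}{2}}$)
$-14 + A{\left(2,0 + 4 \left(-3\right) \right)} 21 = -14 + \frac{2 \left(1 + 2\right)}{-4 + \sqrt{5} + 2 \left(0 + 4 \left(-3\right)\right)} 21 = -14 + 2 \frac{1}{-4 + \sqrt{5} + 2 \left(0 - 12\right)} 3 \cdot 21 = -14 + 2 \frac{1}{-4 + \sqrt{5} + 2 \left(-12\right)} 3 \cdot 21 = -14 + 2 \frac{1}{-4 + \sqrt{5} - 24} \cdot 3 \cdot 21 = -14 + 2 \frac{1}{-28 + \sqrt{5}} \cdot 3 \cdot 21 = -14 + \frac{6}{-28 + \sqrt{5}} \cdot 21 = -14 + \frac{126}{-28 + \sqrt{5}}$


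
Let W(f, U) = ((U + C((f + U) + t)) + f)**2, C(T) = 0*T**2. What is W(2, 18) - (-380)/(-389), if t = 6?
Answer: 155220/389 ≈ 399.02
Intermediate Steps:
C(T) = 0
W(f, U) = (U + f)**2 (W(f, U) = ((U + 0) + f)**2 = (U + f)**2)
W(2, 18) - (-380)/(-389) = (18 + 2)**2 - (-380)/(-389) = 20**2 - (-380)*(-1)/389 = 400 - 1*380/389 = 400 - 380/389 = 155220/389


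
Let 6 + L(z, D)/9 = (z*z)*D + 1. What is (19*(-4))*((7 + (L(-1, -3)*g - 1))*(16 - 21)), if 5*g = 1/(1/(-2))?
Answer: 13224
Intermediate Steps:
g = -⅖ (g = 1/(5*((1/(-2)))) = 1/(5*((1*(-½)))) = 1/(5*(-½)) = (⅕)*(-2) = -⅖ ≈ -0.40000)
L(z, D) = -45 + 9*D*z² (L(z, D) = -54 + 9*((z*z)*D + 1) = -54 + 9*(z²*D + 1) = -54 + 9*(D*z² + 1) = -54 + 9*(1 + D*z²) = -54 + (9 + 9*D*z²) = -45 + 9*D*z²)
(19*(-4))*((7 + (L(-1, -3)*g - 1))*(16 - 21)) = (19*(-4))*((7 + ((-45 + 9*(-3)*(-1)²)*(-⅖) - 1))*(16 - 21)) = -76*(7 + ((-45 + 9*(-3)*1)*(-⅖) - 1))*(-5) = -76*(7 + ((-45 - 27)*(-⅖) - 1))*(-5) = -76*(7 + (-72*(-⅖) - 1))*(-5) = -76*(7 + (144/5 - 1))*(-5) = -76*(7 + 139/5)*(-5) = -13224*(-5)/5 = -76*(-174) = 13224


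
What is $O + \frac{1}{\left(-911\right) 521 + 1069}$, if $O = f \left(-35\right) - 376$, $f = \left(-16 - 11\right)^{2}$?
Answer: $- \frac{12260993743}{473562} \approx -25891.0$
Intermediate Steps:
$f = 729$ ($f = \left(-27\right)^{2} = 729$)
$O = -25891$ ($O = 729 \left(-35\right) - 376 = -25515 - 376 = -25891$)
$O + \frac{1}{\left(-911\right) 521 + 1069} = -25891 + \frac{1}{\left(-911\right) 521 + 1069} = -25891 + \frac{1}{-474631 + 1069} = -25891 + \frac{1}{-473562} = -25891 - \frac{1}{473562} = - \frac{12260993743}{473562}$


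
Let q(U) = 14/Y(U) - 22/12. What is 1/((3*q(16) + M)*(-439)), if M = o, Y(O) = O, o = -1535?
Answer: 8/5401017 ≈ 1.4812e-6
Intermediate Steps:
M = -1535
q(U) = -11/6 + 14/U (q(U) = 14/U - 22/12 = 14/U - 22*1/12 = 14/U - 11/6 = -11/6 + 14/U)
1/((3*q(16) + M)*(-439)) = 1/(3*(-11/6 + 14/16) - 1535*(-439)) = -1/439/(3*(-11/6 + 14*(1/16)) - 1535) = -1/439/(3*(-11/6 + 7/8) - 1535) = -1/439/(3*(-23/24) - 1535) = -1/439/(-23/8 - 1535) = -1/439/(-12303/8) = -8/12303*(-1/439) = 8/5401017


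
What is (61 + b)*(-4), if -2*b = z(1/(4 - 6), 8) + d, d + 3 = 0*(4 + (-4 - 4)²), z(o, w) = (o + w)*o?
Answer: -515/2 ≈ -257.50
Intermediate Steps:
z(o, w) = o*(o + w)
d = -3 (d = -3 + 0*(4 + (-4 - 4)²) = -3 + 0*(4 + (-8)²) = -3 + 0*(4 + 64) = -3 + 0*68 = -3 + 0 = -3)
b = 27/8 (b = -((1/(4 - 6) + 8)/(4 - 6) - 3)/2 = -((1/(-2) + 8)/(-2) - 3)/2 = -(-(-½ + 8)/2 - 3)/2 = -(-½*15/2 - 3)/2 = -(-15/4 - 3)/2 = -½*(-27/4) = 27/8 ≈ 3.3750)
(61 + b)*(-4) = (61 + 27/8)*(-4) = (515/8)*(-4) = -515/2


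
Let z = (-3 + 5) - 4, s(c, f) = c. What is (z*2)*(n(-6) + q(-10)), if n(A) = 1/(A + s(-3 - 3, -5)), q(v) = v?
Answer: 121/3 ≈ 40.333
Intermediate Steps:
n(A) = 1/(-6 + A) (n(A) = 1/(A + (-3 - 3)) = 1/(A - 6) = 1/(-6 + A))
z = -2 (z = 2 - 4 = -2)
(z*2)*(n(-6) + q(-10)) = (-2*2)*(1/(-6 - 6) - 10) = -4*(1/(-12) - 10) = -4*(-1/12 - 10) = -4*(-121/12) = 121/3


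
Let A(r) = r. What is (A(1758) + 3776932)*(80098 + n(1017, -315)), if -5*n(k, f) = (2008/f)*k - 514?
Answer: 10778368608472/35 ≈ 3.0795e+11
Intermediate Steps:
n(k, f) = 514/5 - 2008*k/(5*f) (n(k, f) = -((2008/f)*k - 514)/5 = -(2008*k/f - 514)/5 = -(-514 + 2008*k/f)/5 = 514/5 - 2008*k/(5*f))
(A(1758) + 3776932)*(80098 + n(1017, -315)) = (1758 + 3776932)*(80098 + (⅖)*(-1004*1017 + 257*(-315))/(-315)) = 3778690*(80098 + (⅖)*(-1/315)*(-1021068 - 80955)) = 3778690*(80098 + (⅖)*(-1/315)*(-1102023)) = 3778690*(80098 + 244894/175) = 3778690*(14262044/175) = 10778368608472/35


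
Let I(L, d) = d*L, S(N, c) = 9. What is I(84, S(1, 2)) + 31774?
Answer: 32530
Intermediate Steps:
I(L, d) = L*d
I(84, S(1, 2)) + 31774 = 84*9 + 31774 = 756 + 31774 = 32530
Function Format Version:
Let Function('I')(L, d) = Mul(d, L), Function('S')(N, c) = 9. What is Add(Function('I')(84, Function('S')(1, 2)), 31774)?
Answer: 32530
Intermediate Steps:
Function('I')(L, d) = Mul(L, d)
Add(Function('I')(84, Function('S')(1, 2)), 31774) = Add(Mul(84, 9), 31774) = Add(756, 31774) = 32530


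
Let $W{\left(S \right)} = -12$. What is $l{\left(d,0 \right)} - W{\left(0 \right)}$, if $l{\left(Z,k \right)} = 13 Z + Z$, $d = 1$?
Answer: $26$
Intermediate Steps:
$l{\left(Z,k \right)} = 14 Z$
$l{\left(d,0 \right)} - W{\left(0 \right)} = 14 \cdot 1 - -12 = 14 + 12 = 26$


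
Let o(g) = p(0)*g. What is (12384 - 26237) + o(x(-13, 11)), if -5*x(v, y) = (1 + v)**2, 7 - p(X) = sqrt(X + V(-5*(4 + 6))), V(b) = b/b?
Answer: -70129/5 ≈ -14026.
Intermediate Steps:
V(b) = 1
p(X) = 7 - sqrt(1 + X) (p(X) = 7 - sqrt(X + 1) = 7 - sqrt(1 + X))
x(v, y) = -(1 + v)**2/5
o(g) = 6*g (o(g) = (7 - sqrt(1 + 0))*g = (7 - sqrt(1))*g = (7 - 1*1)*g = (7 - 1)*g = 6*g)
(12384 - 26237) + o(x(-13, 11)) = (12384 - 26237) + 6*(-(1 - 13)**2/5) = -13853 + 6*(-1/5*(-12)**2) = -13853 + 6*(-1/5*144) = -13853 + 6*(-144/5) = -13853 - 864/5 = -70129/5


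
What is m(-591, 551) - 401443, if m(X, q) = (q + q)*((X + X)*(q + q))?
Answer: -1435826971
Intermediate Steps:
m(X, q) = 8*X*q² (m(X, q) = (2*q)*((2*X)*(2*q)) = (2*q)*(4*X*q) = 8*X*q²)
m(-591, 551) - 401443 = 8*(-591)*551² - 401443 = 8*(-591)*303601 - 401443 = -1435425528 - 401443 = -1435826971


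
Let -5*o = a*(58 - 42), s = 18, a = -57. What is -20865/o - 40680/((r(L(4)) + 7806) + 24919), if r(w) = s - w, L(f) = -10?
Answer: -1151352295/9956912 ≈ -115.63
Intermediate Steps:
r(w) = 18 - w
o = 912/5 (o = -(-57)*(58 - 42)/5 = -(-57)*16/5 = -⅕*(-912) = 912/5 ≈ 182.40)
-20865/o - 40680/((r(L(4)) + 7806) + 24919) = -20865/912/5 - 40680/(((18 - 1*(-10)) + 7806) + 24919) = -20865*5/912 - 40680/(((18 + 10) + 7806) + 24919) = -34775/304 - 40680/((28 + 7806) + 24919) = -34775/304 - 40680/(7834 + 24919) = -34775/304 - 40680/32753 = -1151352295/9956912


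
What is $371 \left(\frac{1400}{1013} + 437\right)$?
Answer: $\frac{164754051}{1013} \approx 1.6264 \cdot 10^{5}$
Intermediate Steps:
$371 \left(\frac{1400}{1013} + 437\right) = 371 \cdot \frac{444081}{1013} = \frac{164754051}{1013}$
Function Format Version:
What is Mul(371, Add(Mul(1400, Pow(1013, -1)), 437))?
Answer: Rational(164754051, 1013) ≈ 1.6264e+5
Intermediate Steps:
Mul(371, Add(Mul(1400, Pow(1013, -1)), 437)) = Mul(371, Add(Mul(1400, Rational(1, 1013)), 437)) = Mul(371, Add(Rational(1400, 1013), 437)) = Mul(371, Rational(444081, 1013)) = Rational(164754051, 1013)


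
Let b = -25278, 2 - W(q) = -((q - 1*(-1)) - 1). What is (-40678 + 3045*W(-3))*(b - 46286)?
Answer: 3128992772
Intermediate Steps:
W(q) = 2 + q (W(q) = 2 - (-1)*((q - 1*(-1)) - 1) = 2 - (-1)*((q + 1) - 1) = 2 - (-1)*((1 + q) - 1) = 2 - (-1)*q = 2 + q)
(-40678 + 3045*W(-3))*(b - 46286) = (-40678 + 3045*(2 - 3))*(-25278 - 46286) = (-40678 + 3045*(-1))*(-71564) = (-40678 - 3045)*(-71564) = -43723*(-71564) = 3128992772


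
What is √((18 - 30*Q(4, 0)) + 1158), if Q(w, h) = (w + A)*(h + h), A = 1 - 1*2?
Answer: 14*√6 ≈ 34.293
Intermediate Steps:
A = -1 (A = 1 - 2 = -1)
Q(w, h) = 2*h*(-1 + w) (Q(w, h) = (w - 1)*(h + h) = (-1 + w)*(2*h) = 2*h*(-1 + w))
√((18 - 30*Q(4, 0)) + 1158) = √((18 - 60*0*(-1 + 4)) + 1158) = √((18 - 60*0*3) + 1158) = √((18 - 30*0) + 1158) = √((18 + 0) + 1158) = √(18 + 1158) = √1176 = 14*√6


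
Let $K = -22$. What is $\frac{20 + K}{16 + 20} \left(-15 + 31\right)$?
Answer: $- \frac{8}{9} \approx -0.88889$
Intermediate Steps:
$\frac{20 + K}{16 + 20} \left(-15 + 31\right) = \frac{20 - 22}{16 + 20} \left(-15 + 31\right) = - \frac{2}{36} \cdot 16 = \left(-2\right) \frac{1}{36} \cdot 16 = \left(- \frac{1}{18}\right) 16 = - \frac{8}{9}$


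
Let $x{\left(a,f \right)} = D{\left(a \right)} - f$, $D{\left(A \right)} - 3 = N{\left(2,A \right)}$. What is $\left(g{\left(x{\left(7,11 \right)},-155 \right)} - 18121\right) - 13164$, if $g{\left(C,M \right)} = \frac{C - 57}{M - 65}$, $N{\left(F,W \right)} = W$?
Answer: $- \frac{3441321}{110} \approx -31285.0$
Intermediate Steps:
$D{\left(A \right)} = 3 + A$
$x{\left(a,f \right)} = 3 + a - f$ ($x{\left(a,f \right)} = \left(3 + a\right) - f = 3 + a - f$)
$g{\left(C,M \right)} = \frac{-57 + C}{-65 + M}$
$\left(g{\left(x{\left(7,11 \right)},-155 \right)} - 18121\right) - 13164 = \left(\frac{-57 + \left(3 + 7 - 11\right)}{-65 - 155} - 18121\right) - 13164 = \left(\frac{-57 + \left(3 + 7 - 11\right)}{-220} - 18121\right) - 13164 = \left(- \frac{-57 - 1}{220} - 18121\right) - 13164 = \left(\left(- \frac{1}{220}\right) \left(-58\right) - 18121\right) - 13164 = \left(\frac{29}{110} - 18121\right) - 13164 = - \frac{1993281}{110} - 13164 = - \frac{3441321}{110}$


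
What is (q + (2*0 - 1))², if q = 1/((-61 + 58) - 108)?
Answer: 12544/12321 ≈ 1.0181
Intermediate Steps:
q = -1/111 (q = 1/(-3 - 108) = 1/(-111) = -1/111 ≈ -0.0090090)
(q + (2*0 - 1))² = (-1/111 + (2*0 - 1))² = (-1/111 + (0 - 1))² = (-1/111 - 1)² = (-112/111)² = 12544/12321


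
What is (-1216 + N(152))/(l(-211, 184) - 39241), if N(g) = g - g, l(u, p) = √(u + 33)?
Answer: 47717056/1539856259 + 1216*I*√178/1539856259 ≈ 0.030988 + 1.0536e-5*I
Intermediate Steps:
l(u, p) = √(33 + u)
N(g) = 0
(-1216 + N(152))/(l(-211, 184) - 39241) = (-1216 + 0)/(√(33 - 211) - 39241) = -1216/(√(-178) - 39241) = -1216/(I*√178 - 39241) = -1216/(-39241 + I*√178)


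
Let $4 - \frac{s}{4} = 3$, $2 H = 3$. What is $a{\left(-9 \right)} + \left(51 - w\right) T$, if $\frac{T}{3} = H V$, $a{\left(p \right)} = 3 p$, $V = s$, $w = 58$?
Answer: $-153$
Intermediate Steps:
$H = \frac{3}{2}$ ($H = \frac{1}{2} \cdot 3 = \frac{3}{2} \approx 1.5$)
$s = 4$ ($s = 16 - 12 = 4$)
$V = 4$
$T = 18$ ($T = 3 \cdot \frac{3}{2} \cdot 4 = 3 \cdot 6 = 18$)
$a{\left(-9 \right)} + \left(51 - w\right) T = 3 \left(-9\right) + \left(51 - 58\right) 18 = -27 + \left(51 - 58\right) 18 = -27 - 126 = -153$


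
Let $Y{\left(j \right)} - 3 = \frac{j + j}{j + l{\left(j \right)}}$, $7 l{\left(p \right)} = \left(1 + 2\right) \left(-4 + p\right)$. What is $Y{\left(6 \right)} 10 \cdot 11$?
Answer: $\frac{1045}{2} \approx 522.5$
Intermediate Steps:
$l{\left(p \right)} = - \frac{12}{7} + \frac{3 p}{7}$ ($l{\left(p \right)} = \frac{\left(1 + 2\right) \left(-4 + p\right)}{7} = \frac{3 \left(-4 + p\right)}{7} = \frac{-12 + 3 p}{7} = - \frac{12}{7} + \frac{3 p}{7}$)
$Y{\left(j \right)} = 3 + \frac{2 j}{- \frac{12}{7} + \frac{10 j}{7}}$ ($Y{\left(j \right)} = 3 + \frac{j + j}{j + \left(- \frac{12}{7} + \frac{3 j}{7}\right)} = 3 + \frac{2 j}{- \frac{12}{7} + \frac{10 j}{7}}$)
$Y{\left(6 \right)} 10 \cdot 11 = \frac{2 \left(-9 + 11 \cdot 6\right)}{-6 + 5 \cdot 6} \cdot 10 \cdot 11 = \frac{2 \left(-9 + 66\right)}{-6 + 30} \cdot 10 \cdot 11 = 2 \cdot \frac{1}{24} \cdot 57 \cdot 10 \cdot 11 = \frac{19}{4} \cdot 10 \cdot 11 = \frac{95}{2} \cdot 11 = \frac{1045}{2}$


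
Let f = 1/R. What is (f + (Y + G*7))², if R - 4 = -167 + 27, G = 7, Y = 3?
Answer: 49999041/18496 ≈ 2703.2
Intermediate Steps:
R = -136 (R = 4 + (-167 + 27) = 4 - 140 = -136)
f = -1/136 (f = 1/(-136) = -1/136 ≈ -0.0073529)
(f + (Y + G*7))² = (-1/136 + (3 + 7*7))² = (-1/136 + (3 + 49))² = (-1/136 + 52)² = (7071/136)² = 49999041/18496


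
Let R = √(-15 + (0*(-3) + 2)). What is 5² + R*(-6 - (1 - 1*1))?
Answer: 25 - 6*I*√13 ≈ 25.0 - 21.633*I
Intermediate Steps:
R = I*√13 (R = √(-15 + (0 + 2)) = √(-15 + 2) = √(-13) = I*√13 ≈ 3.6056*I)
5² + R*(-6 - (1 - 1*1)) = 5² + (I*√13)*(-6 - (1 - 1*1)) = 25 + (I*√13)*(-6 - (1 - 1)) = 25 + (I*√13)*(-6 - 1*0) = 25 + (I*√13)*(-6 + 0) = 25 + (I*√13)*(-6) = 25 - 6*I*√13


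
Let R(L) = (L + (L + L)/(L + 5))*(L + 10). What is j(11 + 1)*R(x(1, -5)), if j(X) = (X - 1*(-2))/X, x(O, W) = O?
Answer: 154/9 ≈ 17.111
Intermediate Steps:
j(X) = (2 + X)/X (j(X) = (X + 2)/X = (2 + X)/X)
R(L) = (10 + L)*(L + 2*L/(5 + L)) (R(L) = (L + (2*L)/(5 + L))*(10 + L) = (L + 2*L/(5 + L))*(10 + L) = (10 + L)*(L + 2*L/(5 + L)))
j(11 + 1)*R(x(1, -5)) = ((2 + (11 + 1))/(11 + 1))*(1*(70 + 1**2 + 17*1)/(5 + 1)) = ((2 + 12)/12)*(1*(70 + 1 + 17)/6) = ((1/12)*14)*(1*(1/6)*88) = (7/6)*(44/3) = 154/9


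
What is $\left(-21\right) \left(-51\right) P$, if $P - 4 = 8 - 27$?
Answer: $-16065$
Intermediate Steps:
$P = -15$ ($P = 4 + \left(8 - 27\right) = 4 - 19 = -15$)
$\left(-21\right) \left(-51\right) P = \left(-21\right) \left(-51\right) \left(-15\right) = 1071 \left(-15\right) = -16065$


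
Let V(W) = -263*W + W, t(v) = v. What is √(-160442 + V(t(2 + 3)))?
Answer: 2*I*√40438 ≈ 402.18*I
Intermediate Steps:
V(W) = -262*W
√(-160442 + V(t(2 + 3))) = √(-160442 - 262*(2 + 3)) = √(-160442 - 262*5) = √(-160442 - 1310) = √(-161752) = 2*I*√40438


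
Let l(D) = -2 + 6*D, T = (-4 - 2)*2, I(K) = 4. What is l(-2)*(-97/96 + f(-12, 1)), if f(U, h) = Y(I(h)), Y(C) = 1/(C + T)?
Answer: 763/48 ≈ 15.896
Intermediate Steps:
T = -12 (T = -6*2 = -12)
Y(C) = 1/(-12 + C) (Y(C) = 1/(C - 12) = 1/(-12 + C))
f(U, h) = -⅛ (f(U, h) = 1/(-12 + 4) = 1/(-8) = -⅛)
l(-2)*(-97/96 + f(-12, 1)) = (-2 + 6*(-2))*(-97/96 - ⅛) = (-2 - 12)*(-97*1/96 - ⅛) = -14*(-97/96 - ⅛) = -14*(-109/96) = 763/48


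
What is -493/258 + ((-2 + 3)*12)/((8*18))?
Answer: -943/516 ≈ -1.8275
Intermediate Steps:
-493/258 + ((-2 + 3)*12)/((8*18)) = -493*1/258 + (1*12)/144 = -493/258 + 12*(1/144) = -493/258 + 1/12 = -943/516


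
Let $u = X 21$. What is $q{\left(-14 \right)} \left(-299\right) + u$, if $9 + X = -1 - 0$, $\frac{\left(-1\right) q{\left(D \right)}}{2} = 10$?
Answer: $5770$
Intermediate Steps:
$q{\left(D \right)} = -20$ ($q{\left(D \right)} = \left(-2\right) 10 = -20$)
$X = -10$ ($X = -9 - 1 = -10$)
$u = -210$ ($u = \left(-10\right) 21 = -210$)
$q{\left(-14 \right)} \left(-299\right) + u = \left(-20\right) \left(-299\right) - 210 = 5980 - 210 = 5770$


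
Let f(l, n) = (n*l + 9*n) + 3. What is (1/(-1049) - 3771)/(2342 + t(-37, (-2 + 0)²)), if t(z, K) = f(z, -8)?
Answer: -3955780/2694881 ≈ -1.4679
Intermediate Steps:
f(l, n) = 3 + 9*n + l*n (f(l, n) = (l*n + 9*n) + 3 = (9*n + l*n) + 3 = 3 + 9*n + l*n)
t(z, K) = -69 - 8*z (t(z, K) = 3 + 9*(-8) + z*(-8) = 3 - 72 - 8*z = -69 - 8*z)
(1/(-1049) - 3771)/(2342 + t(-37, (-2 + 0)²)) = (1/(-1049) - 3771)/(2342 + (-69 - 8*(-37))) = (-1/1049 - 3771)/(2342 + (-69 + 296)) = -3955780/(1049*(2342 + 227)) = -3955780/1049/2569 = -3955780/1049*1/2569 = -3955780/2694881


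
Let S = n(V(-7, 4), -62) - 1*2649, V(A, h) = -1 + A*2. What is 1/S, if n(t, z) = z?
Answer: -1/2711 ≈ -0.00036887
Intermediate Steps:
V(A, h) = -1 + 2*A
S = -2711 (S = -62 - 1*2649 = -62 - 2649 = -2711)
1/S = 1/(-2711) = -1/2711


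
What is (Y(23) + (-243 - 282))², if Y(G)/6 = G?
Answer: 149769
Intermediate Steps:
Y(G) = 6*G
(Y(23) + (-243 - 282))² = (6*23 + (-243 - 282))² = (138 - 525)² = (-387)² = 149769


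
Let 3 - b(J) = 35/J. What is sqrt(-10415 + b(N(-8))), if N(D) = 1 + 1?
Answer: I*sqrt(41718)/2 ≈ 102.12*I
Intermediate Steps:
N(D) = 2
b(J) = 3 - 35/J
sqrt(-10415 + b(N(-8))) = sqrt(-10415 + (3 - 35/2)) = sqrt(-10415 - 29/2) = sqrt(-20859/2) = I*sqrt(41718)/2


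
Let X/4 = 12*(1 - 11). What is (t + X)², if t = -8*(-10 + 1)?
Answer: 166464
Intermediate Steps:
X = -480 (X = 4*(12*(1 - 11)) = 4*(12*(-10)) = 4*(-120) = -480)
t = 72 (t = -8*(-9) = 72)
(t + X)² = (72 - 480)² = (-408)² = 166464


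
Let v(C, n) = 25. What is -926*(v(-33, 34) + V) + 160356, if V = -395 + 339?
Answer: 189062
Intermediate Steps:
V = -56
-926*(v(-33, 34) + V) + 160356 = -926*(25 - 56) + 160356 = -926*(-31) + 160356 = 28706 + 160356 = 189062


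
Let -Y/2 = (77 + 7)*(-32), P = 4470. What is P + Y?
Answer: 9846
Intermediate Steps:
Y = 5376 (Y = -2*(77 + 7)*(-32) = -168*(-32) = -2*(-2688) = 5376)
P + Y = 4470 + 5376 = 9846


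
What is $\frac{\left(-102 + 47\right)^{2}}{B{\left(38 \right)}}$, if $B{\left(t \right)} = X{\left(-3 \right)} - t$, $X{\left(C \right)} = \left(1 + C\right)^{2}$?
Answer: $- \frac{3025}{34} \approx -88.971$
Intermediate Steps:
$B{\left(t \right)} = 4 - t$ ($B{\left(t \right)} = \left(1 - 3\right)^{2} - t = \left(-2\right)^{2} - t = 4 - t$)
$\frac{\left(-102 + 47\right)^{2}}{B{\left(38 \right)}} = \frac{\left(-102 + 47\right)^{2}}{4 - 38} = \frac{\left(-55\right)^{2}}{4 - 38} = \frac{3025}{-34} = 3025 \left(- \frac{1}{34}\right) = - \frac{3025}{34}$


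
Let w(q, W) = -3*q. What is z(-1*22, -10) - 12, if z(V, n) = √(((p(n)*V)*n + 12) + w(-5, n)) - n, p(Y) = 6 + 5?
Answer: -2 + √2447 ≈ 47.467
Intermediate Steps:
p(Y) = 11
z(V, n) = √(27 + 11*V*n) - n (z(V, n) = √(((11*V)*n + 12) - 3*(-5)) - n = √((11*V*n + 12) + 15) - n = √((12 + 11*V*n) + 15) - n = √(27 + 11*V*n) - n)
z(-1*22, -10) - 12 = (√(27 + 11*(-1*22)*(-10)) - 1*(-10)) - 12 = (√(27 + 11*(-22)*(-10)) + 10) - 12 = (√(27 + 2420) + 10) - 12 = (√2447 + 10) - 12 = (10 + √2447) - 12 = -2 + √2447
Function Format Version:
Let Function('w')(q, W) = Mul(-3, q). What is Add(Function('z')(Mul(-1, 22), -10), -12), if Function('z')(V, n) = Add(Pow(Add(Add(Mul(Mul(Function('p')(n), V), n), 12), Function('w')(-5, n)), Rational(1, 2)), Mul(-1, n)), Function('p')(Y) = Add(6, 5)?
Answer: Add(-2, Pow(2447, Rational(1, 2))) ≈ 47.467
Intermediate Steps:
Function('p')(Y) = 11
Function('z')(V, n) = Add(Pow(Add(27, Mul(11, V, n)), Rational(1, 2)), Mul(-1, n)) (Function('z')(V, n) = Add(Pow(Add(Add(Mul(Mul(11, V), n), 12), Mul(-3, -5)), Rational(1, 2)), Mul(-1, n)) = Add(Pow(Add(Add(Mul(11, V, n), 12), 15), Rational(1, 2)), Mul(-1, n)) = Add(Pow(Add(Add(12, Mul(11, V, n)), 15), Rational(1, 2)), Mul(-1, n)) = Add(Pow(Add(27, Mul(11, V, n)), Rational(1, 2)), Mul(-1, n)))
Add(Function('z')(Mul(-1, 22), -10), -12) = Add(Add(Pow(Add(27, Mul(11, Mul(-1, 22), -10)), Rational(1, 2)), Mul(-1, -10)), -12) = Add(Add(Pow(Add(27, Mul(11, -22, -10)), Rational(1, 2)), 10), -12) = Add(Add(Pow(Add(27, 2420), Rational(1, 2)), 10), -12) = Add(Add(Pow(2447, Rational(1, 2)), 10), -12) = Add(Add(10, Pow(2447, Rational(1, 2))), -12) = Add(-2, Pow(2447, Rational(1, 2)))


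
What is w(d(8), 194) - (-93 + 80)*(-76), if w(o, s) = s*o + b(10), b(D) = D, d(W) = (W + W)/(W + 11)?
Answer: -15478/19 ≈ -814.63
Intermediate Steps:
d(W) = 2*W/(11 + W) (d(W) = (2*W)/(11 + W) = 2*W/(11 + W))
w(o, s) = 10 + o*s (w(o, s) = s*o + 10 = o*s + 10 = 10 + o*s)
w(d(8), 194) - (-93 + 80)*(-76) = (10 + (2*8/(11 + 8))*194) - (-93 + 80)*(-76) = (10 + (2*8/19)*194) - (-13)*(-76) = (10 + (2*8*(1/19))*194) - 1*988 = (10 + (16/19)*194) - 988 = (10 + 3104/19) - 988 = 3294/19 - 988 = -15478/19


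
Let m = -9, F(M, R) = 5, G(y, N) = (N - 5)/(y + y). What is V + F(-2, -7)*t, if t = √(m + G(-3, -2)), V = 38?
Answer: 38 + 5*I*√282/6 ≈ 38.0 + 13.994*I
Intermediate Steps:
G(y, N) = (-5 + N)/(2*y) (G(y, N) = (-5 + N)/((2*y)) = (-5 + N)*(1/(2*y)) = (-5 + N)/(2*y))
t = I*√282/6 (t = √(-9 + (½)*(-5 - 2)/(-3)) = √(-9 + (½)*(-⅓)*(-7)) = √(-9 + 7/6) = √(-47/6) = I*√282/6 ≈ 2.7988*I)
V + F(-2, -7)*t = 38 + 5*(I*√282/6) = 38 + 5*I*√282/6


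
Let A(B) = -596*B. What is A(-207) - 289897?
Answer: -166525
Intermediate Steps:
A(-207) - 289897 = -596*(-207) - 289897 = 123372 - 289897 = -166525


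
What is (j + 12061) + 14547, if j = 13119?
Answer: 39727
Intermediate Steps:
(j + 12061) + 14547 = (13119 + 12061) + 14547 = 25180 + 14547 = 39727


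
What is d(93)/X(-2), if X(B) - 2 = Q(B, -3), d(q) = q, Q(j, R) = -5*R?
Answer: 93/17 ≈ 5.4706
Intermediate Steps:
X(B) = 17 (X(B) = 2 - 5*(-3) = 2 + 15 = 17)
d(93)/X(-2) = 93/17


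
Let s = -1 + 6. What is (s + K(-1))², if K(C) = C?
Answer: 16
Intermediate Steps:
s = 5
(s + K(-1))² = (5 - 1)² = 4² = 16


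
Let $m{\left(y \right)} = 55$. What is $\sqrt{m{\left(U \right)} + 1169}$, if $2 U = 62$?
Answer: $6 \sqrt{34} \approx 34.986$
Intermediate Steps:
$U = 31$ ($U = \frac{1}{2} \cdot 62 = 31$)
$\sqrt{m{\left(U \right)} + 1169} = \sqrt{55 + 1169} = \sqrt{1224} = 6 \sqrt{34}$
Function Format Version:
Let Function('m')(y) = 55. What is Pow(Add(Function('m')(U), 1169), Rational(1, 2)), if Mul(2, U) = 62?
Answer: Mul(6, Pow(34, Rational(1, 2))) ≈ 34.986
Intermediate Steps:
U = 31 (U = Mul(Rational(1, 2), 62) = 31)
Pow(Add(Function('m')(U), 1169), Rational(1, 2)) = Pow(Add(55, 1169), Rational(1, 2)) = Pow(1224, Rational(1, 2)) = Mul(6, Pow(34, Rational(1, 2)))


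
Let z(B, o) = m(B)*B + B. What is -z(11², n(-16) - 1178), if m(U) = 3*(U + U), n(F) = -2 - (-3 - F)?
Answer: -87967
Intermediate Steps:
n(F) = 1 + F (n(F) = -2 + (3 + F) = 1 + F)
m(U) = 6*U (m(U) = 3*(2*U) = 6*U)
z(B, o) = B + 6*B² (z(B, o) = (6*B)*B + B = 6*B² + B = B + 6*B²)
-z(11², n(-16) - 1178) = -11²*(1 + 6*11²) = -121*(1 + 6*121) = -121*(1 + 726) = -121*727 = -1*87967 = -87967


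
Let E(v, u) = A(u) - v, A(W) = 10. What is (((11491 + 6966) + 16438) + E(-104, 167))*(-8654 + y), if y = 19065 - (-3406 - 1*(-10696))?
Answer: 109263089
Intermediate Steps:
y = 11775 (y = 19065 - (-3406 + 10696) = 19065 - 1*7290 = 19065 - 7290 = 11775)
E(v, u) = 10 - v
(((11491 + 6966) + 16438) + E(-104, 167))*(-8654 + y) = (((11491 + 6966) + 16438) + (10 - 1*(-104)))*(-8654 + 11775) = ((18457 + 16438) + (10 + 104))*3121 = (34895 + 114)*3121 = 35009*3121 = 109263089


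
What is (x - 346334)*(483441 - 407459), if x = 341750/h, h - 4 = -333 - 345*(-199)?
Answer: -898991485615794/34163 ≈ -2.6315e+10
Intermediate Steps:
h = 68326 (h = 4 + (-333 - 345*(-199)) = 4 + (-333 + 68655) = 4 + 68322 = 68326)
x = 170875/34163 (x = 341750/68326 = 341750*(1/68326) = 170875/34163 ≈ 5.0018)
(x - 346334)*(483441 - 407459) = (170875/34163 - 346334)*(483441 - 407459) = -11831637567/34163*75982 = -898991485615794/34163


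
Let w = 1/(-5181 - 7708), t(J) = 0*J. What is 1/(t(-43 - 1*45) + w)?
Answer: -12889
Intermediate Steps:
t(J) = 0
w = -1/12889 (w = 1/(-12889) = -1/12889 ≈ -7.7586e-5)
1/(t(-43 - 1*45) + w) = 1/(0 - 1/12889) = 1/(-1/12889) = -12889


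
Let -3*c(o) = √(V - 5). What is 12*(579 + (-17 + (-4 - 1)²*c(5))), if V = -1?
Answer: 6744 - 100*I*√6 ≈ 6744.0 - 244.95*I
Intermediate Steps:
c(o) = -I*√6/3 (c(o) = -√(-1 - 5)/3 = -I*√6/3)
12*(579 + (-17 + (-4 - 1)²*c(5))) = 12*(579 + (-17 + (-4 - 1)²*(-I*√6/3))) = 12*(579 + (-17 + (-5)²*(-I*√6/3))) = 12*(579 + (-17 + 25*(-I*√6/3))) = 12*(579 + (-17 - 25*I*√6/3)) = 12*(562 - 25*I*√6/3) = 6744 - 100*I*√6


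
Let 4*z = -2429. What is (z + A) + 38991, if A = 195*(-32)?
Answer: 128575/4 ≈ 32144.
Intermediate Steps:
z = -2429/4 (z = (¼)*(-2429) = -2429/4 ≈ -607.25)
A = -6240
(z + A) + 38991 = (-2429/4 - 6240) + 38991 = -27389/4 + 38991 = 128575/4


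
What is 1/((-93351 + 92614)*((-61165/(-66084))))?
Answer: -66084/45078605 ≈ -0.0014660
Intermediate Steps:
1/((-93351 + 92614)*((-61165/(-66084)))) = 1/((-737)*((-61165*(-1/66084)))) = -1/(737*61165/66084) = -1/737*66084/61165 = -66084/45078605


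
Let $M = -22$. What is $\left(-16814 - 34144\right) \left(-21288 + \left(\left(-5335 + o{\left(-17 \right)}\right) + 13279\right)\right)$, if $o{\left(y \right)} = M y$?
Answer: $660925260$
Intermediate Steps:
$o{\left(y \right)} = - 22 y$
$\left(-16814 - 34144\right) \left(-21288 + \left(\left(-5335 + o{\left(-17 \right)}\right) + 13279\right)\right) = \left(-16814 - 34144\right) \left(-21288 + \left(\left(-5335 - -374\right) + 13279\right)\right) = - 50958 \left(-21288 + \left(\left(-5335 + 374\right) + 13279\right)\right) = - 50958 \left(-21288 + \left(-4961 + 13279\right)\right) = - 50958 \left(-21288 + 8318\right) = \left(-50958\right) \left(-12970\right) = 660925260$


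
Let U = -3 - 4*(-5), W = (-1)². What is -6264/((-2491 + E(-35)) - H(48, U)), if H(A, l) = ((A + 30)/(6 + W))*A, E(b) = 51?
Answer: 5481/2603 ≈ 2.1056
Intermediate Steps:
W = 1
U = 17 (U = -3 + 20 = 17)
H(A, l) = A*(30/7 + A/7) (H(A, l) = ((A + 30)/(6 + 1))*A = ((30 + A)/7)*A = ((30 + A)*(⅐))*A = (30/7 + A/7)*A = A*(30/7 + A/7))
-6264/((-2491 + E(-35)) - H(48, U)) = -6264/((-2491 + 51) - 48*(30 + 48)/7) = -6264/(-2440 - 48*78/7) = -6264/(-2440 - 1*3744/7) = -6264/(-2440 - 3744/7) = -6264/(-20824/7) = -6264*(-7/20824) = 5481/2603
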